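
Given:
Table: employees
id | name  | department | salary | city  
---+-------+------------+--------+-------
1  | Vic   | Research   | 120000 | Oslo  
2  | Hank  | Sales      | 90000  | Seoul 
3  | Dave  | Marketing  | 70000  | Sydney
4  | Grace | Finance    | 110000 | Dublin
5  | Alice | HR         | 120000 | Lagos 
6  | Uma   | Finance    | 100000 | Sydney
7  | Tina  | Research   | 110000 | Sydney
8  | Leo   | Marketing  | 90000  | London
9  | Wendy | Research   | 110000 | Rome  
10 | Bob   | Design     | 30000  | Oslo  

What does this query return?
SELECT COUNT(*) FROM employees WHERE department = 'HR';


Counting rows where department = 'HR'
  Alice -> MATCH


1


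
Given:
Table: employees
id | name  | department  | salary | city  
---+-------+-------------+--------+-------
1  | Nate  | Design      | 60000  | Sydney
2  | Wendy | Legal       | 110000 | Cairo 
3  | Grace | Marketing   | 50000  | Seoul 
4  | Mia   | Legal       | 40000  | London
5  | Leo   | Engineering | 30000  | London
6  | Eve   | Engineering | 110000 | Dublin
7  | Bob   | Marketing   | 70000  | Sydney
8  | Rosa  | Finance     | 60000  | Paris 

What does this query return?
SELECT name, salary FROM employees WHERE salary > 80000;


Filtering: salary > 80000
Matching: 2 rows

2 rows:
Wendy, 110000
Eve, 110000


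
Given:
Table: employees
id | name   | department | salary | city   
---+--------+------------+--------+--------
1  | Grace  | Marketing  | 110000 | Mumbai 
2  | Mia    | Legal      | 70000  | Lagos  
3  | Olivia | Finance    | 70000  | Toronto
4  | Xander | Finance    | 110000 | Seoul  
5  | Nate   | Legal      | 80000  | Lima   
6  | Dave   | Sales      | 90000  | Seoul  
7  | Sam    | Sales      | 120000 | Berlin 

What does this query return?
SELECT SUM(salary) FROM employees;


SUM(salary) = 110000 + 70000 + 70000 + 110000 + 80000 + 90000 + 120000 = 650000

650000


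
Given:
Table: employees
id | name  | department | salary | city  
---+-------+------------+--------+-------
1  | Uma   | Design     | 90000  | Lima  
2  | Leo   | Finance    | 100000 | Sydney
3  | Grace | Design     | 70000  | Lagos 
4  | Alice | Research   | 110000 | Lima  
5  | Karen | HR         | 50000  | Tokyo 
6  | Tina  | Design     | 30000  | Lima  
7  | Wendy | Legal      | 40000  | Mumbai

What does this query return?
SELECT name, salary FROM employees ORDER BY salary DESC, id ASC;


Sorting by salary DESC, then id ASC for ties

7 rows:
Alice, 110000
Leo, 100000
Uma, 90000
Grace, 70000
Karen, 50000
Wendy, 40000
Tina, 30000


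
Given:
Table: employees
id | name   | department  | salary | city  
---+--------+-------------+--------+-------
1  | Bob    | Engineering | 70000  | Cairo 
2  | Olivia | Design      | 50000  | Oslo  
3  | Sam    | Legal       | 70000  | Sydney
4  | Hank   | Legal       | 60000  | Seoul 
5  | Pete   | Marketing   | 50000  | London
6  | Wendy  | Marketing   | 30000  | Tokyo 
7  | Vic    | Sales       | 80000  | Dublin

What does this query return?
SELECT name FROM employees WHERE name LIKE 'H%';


LIKE 'H%' matches names starting with 'H'
Matching: 1

1 rows:
Hank


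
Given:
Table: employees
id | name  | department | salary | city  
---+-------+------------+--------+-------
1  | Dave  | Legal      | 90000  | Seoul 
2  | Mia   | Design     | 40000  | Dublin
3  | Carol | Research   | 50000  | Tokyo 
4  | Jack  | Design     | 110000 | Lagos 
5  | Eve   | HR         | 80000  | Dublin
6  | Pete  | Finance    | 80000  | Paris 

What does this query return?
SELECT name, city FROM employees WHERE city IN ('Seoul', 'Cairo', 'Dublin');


Filtering: city IN ('Seoul', 'Cairo', 'Dublin')
Matching: 3 rows

3 rows:
Dave, Seoul
Mia, Dublin
Eve, Dublin


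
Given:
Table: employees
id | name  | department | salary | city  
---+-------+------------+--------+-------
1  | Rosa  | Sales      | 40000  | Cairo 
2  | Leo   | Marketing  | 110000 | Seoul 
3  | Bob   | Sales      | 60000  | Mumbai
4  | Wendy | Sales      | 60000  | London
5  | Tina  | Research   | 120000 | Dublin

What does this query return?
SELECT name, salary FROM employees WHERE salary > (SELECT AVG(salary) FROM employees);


Subquery: AVG(salary) = 78000.0
Filtering: salary > 78000.0
  Leo (110000) -> MATCH
  Tina (120000) -> MATCH


2 rows:
Leo, 110000
Tina, 120000


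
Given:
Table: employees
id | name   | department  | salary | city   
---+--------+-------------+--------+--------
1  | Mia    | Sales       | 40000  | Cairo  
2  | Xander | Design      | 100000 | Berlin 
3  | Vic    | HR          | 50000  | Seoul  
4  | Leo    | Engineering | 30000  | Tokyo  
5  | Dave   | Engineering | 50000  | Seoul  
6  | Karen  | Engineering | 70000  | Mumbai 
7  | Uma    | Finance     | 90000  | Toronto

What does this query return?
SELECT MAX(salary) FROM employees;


Salaries: 40000, 100000, 50000, 30000, 50000, 70000, 90000
MAX = 100000

100000


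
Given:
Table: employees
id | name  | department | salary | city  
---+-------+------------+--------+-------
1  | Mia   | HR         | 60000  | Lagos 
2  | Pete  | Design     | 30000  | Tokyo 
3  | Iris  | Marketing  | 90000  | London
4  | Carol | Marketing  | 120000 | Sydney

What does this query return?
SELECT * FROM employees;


SELECT * returns all 4 rows with all columns

4 rows:
1, Mia, HR, 60000, Lagos
2, Pete, Design, 30000, Tokyo
3, Iris, Marketing, 90000, London
4, Carol, Marketing, 120000, Sydney


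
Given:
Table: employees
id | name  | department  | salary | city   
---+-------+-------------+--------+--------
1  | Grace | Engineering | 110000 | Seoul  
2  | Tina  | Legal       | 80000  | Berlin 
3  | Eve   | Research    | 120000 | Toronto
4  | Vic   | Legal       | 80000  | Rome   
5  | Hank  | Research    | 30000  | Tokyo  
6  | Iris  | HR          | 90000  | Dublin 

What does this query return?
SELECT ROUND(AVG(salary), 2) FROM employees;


SUM(salary) = 510000
COUNT = 6
ROUND(AVG, 2) = ROUND(510000 / 6, 2) = 85000.0

85000.0


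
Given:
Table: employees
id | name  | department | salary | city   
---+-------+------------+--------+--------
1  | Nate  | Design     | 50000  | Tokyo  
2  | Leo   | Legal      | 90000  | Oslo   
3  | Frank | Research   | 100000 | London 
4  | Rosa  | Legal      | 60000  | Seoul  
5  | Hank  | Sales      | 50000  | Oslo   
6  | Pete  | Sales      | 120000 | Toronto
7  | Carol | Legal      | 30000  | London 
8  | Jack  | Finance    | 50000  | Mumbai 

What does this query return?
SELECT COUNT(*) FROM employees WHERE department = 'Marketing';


Counting rows where department = 'Marketing'


0


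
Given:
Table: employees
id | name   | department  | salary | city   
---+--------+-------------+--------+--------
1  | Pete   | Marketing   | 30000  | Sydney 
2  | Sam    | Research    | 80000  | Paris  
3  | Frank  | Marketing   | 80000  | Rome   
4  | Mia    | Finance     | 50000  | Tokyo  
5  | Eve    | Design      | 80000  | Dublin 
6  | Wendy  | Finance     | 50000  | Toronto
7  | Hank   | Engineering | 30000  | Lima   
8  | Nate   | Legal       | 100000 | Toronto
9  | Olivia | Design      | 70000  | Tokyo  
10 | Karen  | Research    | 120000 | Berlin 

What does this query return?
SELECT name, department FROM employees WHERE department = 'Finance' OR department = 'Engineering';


Filtering: department = 'Finance' OR 'Engineering'
Matching: 3 rows

3 rows:
Mia, Finance
Wendy, Finance
Hank, Engineering


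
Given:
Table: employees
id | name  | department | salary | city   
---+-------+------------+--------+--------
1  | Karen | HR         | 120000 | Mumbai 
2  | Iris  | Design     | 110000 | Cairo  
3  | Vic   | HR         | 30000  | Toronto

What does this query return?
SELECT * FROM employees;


SELECT * returns all 3 rows with all columns

3 rows:
1, Karen, HR, 120000, Mumbai
2, Iris, Design, 110000, Cairo
3, Vic, HR, 30000, Toronto


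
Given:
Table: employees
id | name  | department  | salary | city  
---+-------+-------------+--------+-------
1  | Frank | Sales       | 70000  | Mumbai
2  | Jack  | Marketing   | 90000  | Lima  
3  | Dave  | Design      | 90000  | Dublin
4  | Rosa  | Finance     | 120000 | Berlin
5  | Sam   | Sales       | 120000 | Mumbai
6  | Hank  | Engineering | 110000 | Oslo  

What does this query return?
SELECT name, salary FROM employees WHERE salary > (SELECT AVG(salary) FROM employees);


Subquery: AVG(salary) = 100000.0
Filtering: salary > 100000.0
  Rosa (120000) -> MATCH
  Sam (120000) -> MATCH
  Hank (110000) -> MATCH


3 rows:
Rosa, 120000
Sam, 120000
Hank, 110000


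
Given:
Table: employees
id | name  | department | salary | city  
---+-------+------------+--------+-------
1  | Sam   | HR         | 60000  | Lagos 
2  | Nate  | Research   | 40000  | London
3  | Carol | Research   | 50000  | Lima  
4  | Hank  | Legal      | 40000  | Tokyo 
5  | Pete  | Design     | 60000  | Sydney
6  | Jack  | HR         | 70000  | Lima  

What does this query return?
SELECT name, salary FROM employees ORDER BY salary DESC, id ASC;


Sorting by salary DESC, then id ASC for ties

6 rows:
Jack, 70000
Sam, 60000
Pete, 60000
Carol, 50000
Nate, 40000
Hank, 40000


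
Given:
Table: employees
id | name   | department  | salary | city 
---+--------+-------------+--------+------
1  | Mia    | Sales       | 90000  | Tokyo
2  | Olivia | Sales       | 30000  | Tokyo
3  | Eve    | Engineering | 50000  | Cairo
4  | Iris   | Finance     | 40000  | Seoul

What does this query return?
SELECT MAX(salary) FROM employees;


Salaries: 90000, 30000, 50000, 40000
MAX = 90000

90000


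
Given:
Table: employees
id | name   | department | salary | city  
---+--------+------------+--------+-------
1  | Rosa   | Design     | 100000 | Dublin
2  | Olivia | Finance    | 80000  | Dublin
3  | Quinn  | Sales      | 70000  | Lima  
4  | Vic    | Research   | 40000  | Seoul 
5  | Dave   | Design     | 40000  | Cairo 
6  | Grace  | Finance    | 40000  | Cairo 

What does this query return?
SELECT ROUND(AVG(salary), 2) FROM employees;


SUM(salary) = 370000
COUNT = 6
ROUND(AVG, 2) = ROUND(370000 / 6, 2) = 61666.67

61666.67


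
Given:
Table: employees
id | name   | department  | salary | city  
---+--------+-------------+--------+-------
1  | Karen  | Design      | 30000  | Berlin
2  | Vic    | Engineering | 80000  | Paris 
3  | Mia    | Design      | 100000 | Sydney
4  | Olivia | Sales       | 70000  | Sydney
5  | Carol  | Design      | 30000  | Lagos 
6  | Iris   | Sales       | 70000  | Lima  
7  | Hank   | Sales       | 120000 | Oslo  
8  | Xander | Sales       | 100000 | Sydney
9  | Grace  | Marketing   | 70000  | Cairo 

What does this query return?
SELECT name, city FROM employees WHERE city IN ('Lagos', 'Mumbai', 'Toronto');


Filtering: city IN ('Lagos', 'Mumbai', 'Toronto')
Matching: 1 rows

1 rows:
Carol, Lagos


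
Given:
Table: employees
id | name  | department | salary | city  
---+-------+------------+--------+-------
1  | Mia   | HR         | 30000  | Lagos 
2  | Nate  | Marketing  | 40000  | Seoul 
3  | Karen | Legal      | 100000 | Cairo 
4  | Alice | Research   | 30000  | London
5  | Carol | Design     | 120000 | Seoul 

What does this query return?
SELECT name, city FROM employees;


Projecting columns: name, city

5 rows:
Mia, Lagos
Nate, Seoul
Karen, Cairo
Alice, London
Carol, Seoul


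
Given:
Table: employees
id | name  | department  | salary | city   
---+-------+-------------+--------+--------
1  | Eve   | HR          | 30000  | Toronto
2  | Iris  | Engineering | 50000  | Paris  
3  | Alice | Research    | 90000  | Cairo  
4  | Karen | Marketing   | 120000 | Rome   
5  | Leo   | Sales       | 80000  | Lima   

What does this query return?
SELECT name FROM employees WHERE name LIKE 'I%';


LIKE 'I%' matches names starting with 'I'
Matching: 1

1 rows:
Iris


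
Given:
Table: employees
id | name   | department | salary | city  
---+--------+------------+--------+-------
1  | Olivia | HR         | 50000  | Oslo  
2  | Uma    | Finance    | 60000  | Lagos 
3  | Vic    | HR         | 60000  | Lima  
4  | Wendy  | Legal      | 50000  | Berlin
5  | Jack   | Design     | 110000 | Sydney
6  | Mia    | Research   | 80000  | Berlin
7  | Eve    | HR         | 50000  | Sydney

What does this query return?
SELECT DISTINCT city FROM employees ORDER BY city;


All 'city' values (row order): Oslo, Lagos, Lima, Berlin, Sydney, Berlin, Sydney
Removing duplicates leaves 5 unique value(s).

5 values:
Berlin
Lagos
Lima
Oslo
Sydney


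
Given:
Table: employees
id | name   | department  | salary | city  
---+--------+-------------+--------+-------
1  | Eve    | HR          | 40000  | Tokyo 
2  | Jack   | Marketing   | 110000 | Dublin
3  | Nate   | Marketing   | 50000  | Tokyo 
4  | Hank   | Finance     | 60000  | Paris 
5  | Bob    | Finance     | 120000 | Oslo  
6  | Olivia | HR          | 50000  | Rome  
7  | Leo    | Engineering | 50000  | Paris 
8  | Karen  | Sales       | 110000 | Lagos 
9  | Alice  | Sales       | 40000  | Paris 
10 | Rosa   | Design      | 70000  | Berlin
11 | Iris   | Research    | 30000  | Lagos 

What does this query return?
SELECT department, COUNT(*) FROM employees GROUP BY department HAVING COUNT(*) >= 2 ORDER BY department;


Groups with count >= 2:
  Finance: 2 -> PASS
  HR: 2 -> PASS
  Marketing: 2 -> PASS
  Sales: 2 -> PASS
  Design: 1 -> filtered out
  Engineering: 1 -> filtered out
  Research: 1 -> filtered out


4 groups:
Finance, 2
HR, 2
Marketing, 2
Sales, 2


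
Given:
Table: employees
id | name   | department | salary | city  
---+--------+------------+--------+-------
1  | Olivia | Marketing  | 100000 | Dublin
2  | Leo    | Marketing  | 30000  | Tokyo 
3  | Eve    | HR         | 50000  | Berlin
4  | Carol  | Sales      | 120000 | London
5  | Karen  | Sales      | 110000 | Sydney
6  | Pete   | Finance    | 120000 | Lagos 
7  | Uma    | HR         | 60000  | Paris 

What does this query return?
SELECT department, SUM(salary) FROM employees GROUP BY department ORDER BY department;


Summing salary within each department:
  Finance: 120000 = 120000
  HR: 50000 + 60000 = 110000
  Marketing: 100000 + 30000 = 130000
  Sales: 120000 + 110000 = 230000


4 groups:
Finance, 120000
HR, 110000
Marketing, 130000
Sales, 230000


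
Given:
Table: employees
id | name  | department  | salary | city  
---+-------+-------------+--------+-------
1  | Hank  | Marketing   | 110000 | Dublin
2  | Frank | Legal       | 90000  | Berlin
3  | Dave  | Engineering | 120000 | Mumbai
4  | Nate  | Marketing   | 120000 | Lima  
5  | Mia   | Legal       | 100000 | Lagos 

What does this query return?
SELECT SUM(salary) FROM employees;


SUM(salary) = 110000 + 90000 + 120000 + 120000 + 100000 = 540000

540000


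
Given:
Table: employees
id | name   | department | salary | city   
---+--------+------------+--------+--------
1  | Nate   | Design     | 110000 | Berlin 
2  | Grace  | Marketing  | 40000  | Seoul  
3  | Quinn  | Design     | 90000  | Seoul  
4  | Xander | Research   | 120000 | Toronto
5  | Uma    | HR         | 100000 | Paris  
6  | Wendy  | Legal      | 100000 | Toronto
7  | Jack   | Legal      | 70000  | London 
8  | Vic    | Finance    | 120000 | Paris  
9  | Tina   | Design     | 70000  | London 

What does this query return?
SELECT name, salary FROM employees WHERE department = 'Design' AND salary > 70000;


Filtering: department = 'Design' AND salary > 70000
Matching: 2 rows

2 rows:
Nate, 110000
Quinn, 90000


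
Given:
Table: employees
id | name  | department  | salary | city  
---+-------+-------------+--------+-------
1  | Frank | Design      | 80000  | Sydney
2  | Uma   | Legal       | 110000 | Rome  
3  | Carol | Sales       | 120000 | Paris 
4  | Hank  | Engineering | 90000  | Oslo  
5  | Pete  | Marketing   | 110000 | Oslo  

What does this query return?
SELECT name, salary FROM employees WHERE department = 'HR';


Filtering: department = 'HR'
Matching rows: 0

Empty result set (0 rows)


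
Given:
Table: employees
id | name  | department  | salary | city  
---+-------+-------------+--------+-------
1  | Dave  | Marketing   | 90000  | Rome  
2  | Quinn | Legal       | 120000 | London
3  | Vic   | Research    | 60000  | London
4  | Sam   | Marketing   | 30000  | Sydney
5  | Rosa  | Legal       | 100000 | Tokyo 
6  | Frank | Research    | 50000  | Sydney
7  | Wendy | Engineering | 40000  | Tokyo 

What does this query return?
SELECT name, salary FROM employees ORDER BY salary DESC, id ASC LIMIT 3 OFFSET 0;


Sort by salary DESC (id ASC tiebreak), then skip 0 and take 3
Rows 1 through 3

3 rows:
Quinn, 120000
Rosa, 100000
Dave, 90000


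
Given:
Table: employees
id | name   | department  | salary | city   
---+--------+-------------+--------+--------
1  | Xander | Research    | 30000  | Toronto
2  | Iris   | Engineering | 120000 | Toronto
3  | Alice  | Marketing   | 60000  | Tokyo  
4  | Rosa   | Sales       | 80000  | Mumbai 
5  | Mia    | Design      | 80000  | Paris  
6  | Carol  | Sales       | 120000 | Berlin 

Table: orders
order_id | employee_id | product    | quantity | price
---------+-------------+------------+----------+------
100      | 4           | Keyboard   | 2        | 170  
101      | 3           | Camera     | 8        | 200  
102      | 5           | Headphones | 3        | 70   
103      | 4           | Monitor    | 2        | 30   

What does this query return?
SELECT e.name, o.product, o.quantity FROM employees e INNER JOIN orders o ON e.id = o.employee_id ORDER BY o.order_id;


Joining employees.id = orders.employee_id:
  employee Rosa (id=4) -> order Keyboard
  employee Alice (id=3) -> order Camera
  employee Mia (id=5) -> order Headphones
  employee Rosa (id=4) -> order Monitor


4 rows:
Rosa, Keyboard, 2
Alice, Camera, 8
Mia, Headphones, 3
Rosa, Monitor, 2


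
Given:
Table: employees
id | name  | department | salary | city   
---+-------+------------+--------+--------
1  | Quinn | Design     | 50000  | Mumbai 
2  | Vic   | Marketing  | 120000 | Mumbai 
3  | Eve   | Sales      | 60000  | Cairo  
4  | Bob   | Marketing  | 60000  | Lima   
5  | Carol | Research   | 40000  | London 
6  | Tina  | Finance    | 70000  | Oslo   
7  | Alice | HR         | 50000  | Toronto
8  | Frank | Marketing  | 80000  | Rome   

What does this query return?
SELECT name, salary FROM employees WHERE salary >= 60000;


Filtering: salary >= 60000
Matching: 5 rows

5 rows:
Vic, 120000
Eve, 60000
Bob, 60000
Tina, 70000
Frank, 80000


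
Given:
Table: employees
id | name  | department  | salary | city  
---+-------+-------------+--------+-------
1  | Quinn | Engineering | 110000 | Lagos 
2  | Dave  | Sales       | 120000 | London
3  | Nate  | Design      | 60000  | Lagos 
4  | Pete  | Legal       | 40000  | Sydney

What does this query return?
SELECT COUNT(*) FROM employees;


COUNT(*) counts all rows

4


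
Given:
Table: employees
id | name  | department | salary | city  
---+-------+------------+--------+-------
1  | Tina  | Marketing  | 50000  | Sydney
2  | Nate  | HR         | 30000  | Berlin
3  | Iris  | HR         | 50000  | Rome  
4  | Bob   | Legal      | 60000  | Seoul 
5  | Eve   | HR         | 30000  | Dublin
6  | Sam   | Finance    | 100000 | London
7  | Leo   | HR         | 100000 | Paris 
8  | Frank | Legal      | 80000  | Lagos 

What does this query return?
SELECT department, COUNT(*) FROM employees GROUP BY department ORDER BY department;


Assigning each row to its department group:
  Tina -> Marketing
  Nate -> HR
  Iris -> HR
  Bob -> Legal
  Eve -> HR
  Sam -> Finance
  Leo -> HR
  Frank -> Legal


4 groups:
Finance, 1
HR, 4
Legal, 2
Marketing, 1


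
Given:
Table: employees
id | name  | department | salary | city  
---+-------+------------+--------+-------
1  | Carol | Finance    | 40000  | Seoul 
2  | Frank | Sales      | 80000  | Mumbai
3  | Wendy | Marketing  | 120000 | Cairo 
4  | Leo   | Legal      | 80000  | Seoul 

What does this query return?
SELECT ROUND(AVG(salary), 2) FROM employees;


SUM(salary) = 320000
COUNT = 4
ROUND(AVG, 2) = ROUND(320000 / 4, 2) = 80000.0

80000.0


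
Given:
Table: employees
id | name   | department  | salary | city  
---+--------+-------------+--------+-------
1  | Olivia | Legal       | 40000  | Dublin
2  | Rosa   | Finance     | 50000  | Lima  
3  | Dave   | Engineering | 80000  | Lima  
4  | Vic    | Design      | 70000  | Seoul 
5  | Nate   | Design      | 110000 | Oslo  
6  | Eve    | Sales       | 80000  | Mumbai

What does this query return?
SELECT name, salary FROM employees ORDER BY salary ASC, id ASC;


Sorting by salary ASC, then id ASC for ties

6 rows:
Olivia, 40000
Rosa, 50000
Vic, 70000
Dave, 80000
Eve, 80000
Nate, 110000


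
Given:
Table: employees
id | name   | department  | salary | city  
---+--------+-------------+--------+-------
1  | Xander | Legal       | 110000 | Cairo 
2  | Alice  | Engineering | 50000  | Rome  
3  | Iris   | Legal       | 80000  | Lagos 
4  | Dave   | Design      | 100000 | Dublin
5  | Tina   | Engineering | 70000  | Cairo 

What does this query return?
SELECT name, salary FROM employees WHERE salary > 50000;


Filtering: salary > 50000
Matching: 4 rows

4 rows:
Xander, 110000
Iris, 80000
Dave, 100000
Tina, 70000


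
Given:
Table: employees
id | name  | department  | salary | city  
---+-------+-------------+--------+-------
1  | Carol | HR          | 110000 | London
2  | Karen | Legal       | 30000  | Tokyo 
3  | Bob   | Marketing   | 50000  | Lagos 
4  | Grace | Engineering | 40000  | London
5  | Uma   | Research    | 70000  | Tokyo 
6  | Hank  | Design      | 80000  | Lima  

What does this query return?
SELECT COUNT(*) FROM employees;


COUNT(*) counts all rows

6


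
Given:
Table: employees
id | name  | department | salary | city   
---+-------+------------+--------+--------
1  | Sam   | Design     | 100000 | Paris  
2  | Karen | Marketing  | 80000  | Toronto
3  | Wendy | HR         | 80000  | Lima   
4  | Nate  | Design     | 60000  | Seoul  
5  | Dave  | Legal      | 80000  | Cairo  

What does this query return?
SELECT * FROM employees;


SELECT * returns all 5 rows with all columns

5 rows:
1, Sam, Design, 100000, Paris
2, Karen, Marketing, 80000, Toronto
3, Wendy, HR, 80000, Lima
4, Nate, Design, 60000, Seoul
5, Dave, Legal, 80000, Cairo


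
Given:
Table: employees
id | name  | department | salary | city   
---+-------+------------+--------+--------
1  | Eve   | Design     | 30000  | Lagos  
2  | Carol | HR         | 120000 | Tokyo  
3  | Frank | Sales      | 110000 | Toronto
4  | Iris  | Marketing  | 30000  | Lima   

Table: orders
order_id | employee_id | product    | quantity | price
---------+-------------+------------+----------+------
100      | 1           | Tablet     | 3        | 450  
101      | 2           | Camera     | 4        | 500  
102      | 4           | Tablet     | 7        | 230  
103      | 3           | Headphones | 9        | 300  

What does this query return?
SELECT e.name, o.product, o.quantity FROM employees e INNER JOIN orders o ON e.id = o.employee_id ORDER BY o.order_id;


Joining employees.id = orders.employee_id:
  employee Eve (id=1) -> order Tablet
  employee Carol (id=2) -> order Camera
  employee Iris (id=4) -> order Tablet
  employee Frank (id=3) -> order Headphones


4 rows:
Eve, Tablet, 3
Carol, Camera, 4
Iris, Tablet, 7
Frank, Headphones, 9


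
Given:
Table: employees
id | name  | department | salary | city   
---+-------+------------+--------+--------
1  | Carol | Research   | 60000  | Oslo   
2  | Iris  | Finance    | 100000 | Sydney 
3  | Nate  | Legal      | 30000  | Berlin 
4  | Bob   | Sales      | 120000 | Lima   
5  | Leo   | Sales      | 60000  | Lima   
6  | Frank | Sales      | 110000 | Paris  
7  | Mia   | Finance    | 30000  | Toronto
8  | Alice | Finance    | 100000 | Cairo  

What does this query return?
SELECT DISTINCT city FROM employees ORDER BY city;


All 'city' values (row order): Oslo, Sydney, Berlin, Lima, Lima, Paris, Toronto, Cairo
Removing duplicates leaves 7 unique value(s).

7 values:
Berlin
Cairo
Lima
Oslo
Paris
Sydney
Toronto


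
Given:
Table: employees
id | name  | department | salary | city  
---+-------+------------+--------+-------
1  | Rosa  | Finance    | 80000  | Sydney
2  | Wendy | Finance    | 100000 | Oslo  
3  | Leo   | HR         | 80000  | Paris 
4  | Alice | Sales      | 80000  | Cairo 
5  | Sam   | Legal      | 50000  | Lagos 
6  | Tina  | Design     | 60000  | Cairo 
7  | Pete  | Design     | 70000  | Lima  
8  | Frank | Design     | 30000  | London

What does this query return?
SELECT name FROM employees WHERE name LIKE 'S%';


LIKE 'S%' matches names starting with 'S'
Matching: 1

1 rows:
Sam


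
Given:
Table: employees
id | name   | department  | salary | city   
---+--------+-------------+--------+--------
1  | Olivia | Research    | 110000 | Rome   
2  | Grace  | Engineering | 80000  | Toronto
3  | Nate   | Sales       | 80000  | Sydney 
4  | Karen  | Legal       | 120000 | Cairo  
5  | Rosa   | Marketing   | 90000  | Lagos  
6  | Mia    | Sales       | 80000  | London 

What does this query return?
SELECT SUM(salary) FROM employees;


SUM(salary) = 110000 + 80000 + 80000 + 120000 + 90000 + 80000 = 560000

560000


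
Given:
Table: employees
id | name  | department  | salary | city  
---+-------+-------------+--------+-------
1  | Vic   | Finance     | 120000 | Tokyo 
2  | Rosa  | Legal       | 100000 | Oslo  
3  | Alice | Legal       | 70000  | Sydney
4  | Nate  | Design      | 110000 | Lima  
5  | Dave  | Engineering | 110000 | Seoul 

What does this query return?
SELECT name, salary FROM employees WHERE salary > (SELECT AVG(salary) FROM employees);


Subquery: AVG(salary) = 102000.0
Filtering: salary > 102000.0
  Vic (120000) -> MATCH
  Nate (110000) -> MATCH
  Dave (110000) -> MATCH


3 rows:
Vic, 120000
Nate, 110000
Dave, 110000


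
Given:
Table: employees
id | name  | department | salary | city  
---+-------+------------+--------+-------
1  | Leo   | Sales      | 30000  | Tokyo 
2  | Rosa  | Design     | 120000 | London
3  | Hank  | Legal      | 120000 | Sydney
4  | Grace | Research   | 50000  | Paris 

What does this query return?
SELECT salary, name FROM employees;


Projecting columns: salary, name

4 rows:
30000, Leo
120000, Rosa
120000, Hank
50000, Grace


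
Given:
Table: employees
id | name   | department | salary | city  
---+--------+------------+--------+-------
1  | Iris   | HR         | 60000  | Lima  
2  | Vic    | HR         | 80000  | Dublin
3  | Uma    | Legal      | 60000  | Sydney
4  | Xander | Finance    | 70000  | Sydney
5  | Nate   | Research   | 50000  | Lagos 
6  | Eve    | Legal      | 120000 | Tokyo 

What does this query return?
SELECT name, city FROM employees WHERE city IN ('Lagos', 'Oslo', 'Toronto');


Filtering: city IN ('Lagos', 'Oslo', 'Toronto')
Matching: 1 rows

1 rows:
Nate, Lagos


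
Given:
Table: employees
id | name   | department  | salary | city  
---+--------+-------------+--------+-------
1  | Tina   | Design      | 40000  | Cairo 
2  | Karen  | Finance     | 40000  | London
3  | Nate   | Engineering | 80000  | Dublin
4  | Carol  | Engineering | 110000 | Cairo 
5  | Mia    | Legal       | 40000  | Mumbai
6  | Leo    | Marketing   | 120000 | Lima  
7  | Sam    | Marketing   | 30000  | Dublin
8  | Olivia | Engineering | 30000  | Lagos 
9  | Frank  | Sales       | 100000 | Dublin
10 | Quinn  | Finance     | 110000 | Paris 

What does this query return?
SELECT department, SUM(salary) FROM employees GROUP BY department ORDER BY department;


Summing salary within each department:
  Design: 40000 = 40000
  Engineering: 80000 + 110000 + 30000 = 220000
  Finance: 40000 + 110000 = 150000
  Legal: 40000 = 40000
  Marketing: 120000 + 30000 = 150000
  Sales: 100000 = 100000


6 groups:
Design, 40000
Engineering, 220000
Finance, 150000
Legal, 40000
Marketing, 150000
Sales, 100000


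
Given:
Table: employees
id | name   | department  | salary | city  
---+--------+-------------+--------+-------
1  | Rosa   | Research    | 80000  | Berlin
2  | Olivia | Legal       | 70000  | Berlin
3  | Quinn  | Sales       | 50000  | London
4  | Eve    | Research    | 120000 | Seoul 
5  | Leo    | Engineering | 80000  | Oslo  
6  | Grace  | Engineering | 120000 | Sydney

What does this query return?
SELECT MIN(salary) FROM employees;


Salaries: 80000, 70000, 50000, 120000, 80000, 120000
MIN = 50000

50000


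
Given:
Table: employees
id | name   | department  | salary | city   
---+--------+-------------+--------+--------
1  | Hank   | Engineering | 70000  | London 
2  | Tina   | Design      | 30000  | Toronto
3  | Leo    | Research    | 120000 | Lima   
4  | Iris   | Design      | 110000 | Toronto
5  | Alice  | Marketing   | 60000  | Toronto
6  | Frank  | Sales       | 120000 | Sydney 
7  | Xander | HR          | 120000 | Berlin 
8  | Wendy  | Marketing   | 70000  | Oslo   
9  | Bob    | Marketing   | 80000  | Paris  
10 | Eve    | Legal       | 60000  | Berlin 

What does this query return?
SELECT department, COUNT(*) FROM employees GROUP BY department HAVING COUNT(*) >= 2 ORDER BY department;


Groups with count >= 2:
  Design: 2 -> PASS
  Marketing: 3 -> PASS
  Engineering: 1 -> filtered out
  HR: 1 -> filtered out
  Legal: 1 -> filtered out
  Research: 1 -> filtered out
  Sales: 1 -> filtered out


2 groups:
Design, 2
Marketing, 3


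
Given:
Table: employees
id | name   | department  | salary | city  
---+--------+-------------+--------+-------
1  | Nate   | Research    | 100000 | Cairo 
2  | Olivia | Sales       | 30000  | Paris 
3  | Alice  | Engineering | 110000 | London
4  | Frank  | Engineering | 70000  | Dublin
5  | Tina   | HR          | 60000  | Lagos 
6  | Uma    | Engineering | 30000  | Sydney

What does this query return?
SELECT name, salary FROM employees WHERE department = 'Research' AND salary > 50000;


Filtering: department = 'Research' AND salary > 50000
Matching: 1 rows

1 rows:
Nate, 100000


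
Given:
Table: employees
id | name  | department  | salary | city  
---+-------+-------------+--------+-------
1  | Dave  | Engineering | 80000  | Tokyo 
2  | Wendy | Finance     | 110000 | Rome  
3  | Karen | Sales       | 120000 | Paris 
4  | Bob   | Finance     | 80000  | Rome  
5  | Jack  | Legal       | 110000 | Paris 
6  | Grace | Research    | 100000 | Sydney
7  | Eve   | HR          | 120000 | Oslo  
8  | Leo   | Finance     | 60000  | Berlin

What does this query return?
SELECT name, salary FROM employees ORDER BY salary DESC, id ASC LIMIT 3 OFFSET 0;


Sort by salary DESC (id ASC tiebreak), then skip 0 and take 3
Rows 1 through 3

3 rows:
Karen, 120000
Eve, 120000
Wendy, 110000


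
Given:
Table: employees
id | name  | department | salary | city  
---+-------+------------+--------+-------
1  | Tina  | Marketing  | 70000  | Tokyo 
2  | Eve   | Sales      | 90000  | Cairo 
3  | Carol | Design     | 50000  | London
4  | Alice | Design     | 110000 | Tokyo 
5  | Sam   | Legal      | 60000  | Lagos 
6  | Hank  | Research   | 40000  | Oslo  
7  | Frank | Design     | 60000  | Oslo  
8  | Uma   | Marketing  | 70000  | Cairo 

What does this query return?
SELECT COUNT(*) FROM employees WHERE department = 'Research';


Counting rows where department = 'Research'
  Hank -> MATCH


1


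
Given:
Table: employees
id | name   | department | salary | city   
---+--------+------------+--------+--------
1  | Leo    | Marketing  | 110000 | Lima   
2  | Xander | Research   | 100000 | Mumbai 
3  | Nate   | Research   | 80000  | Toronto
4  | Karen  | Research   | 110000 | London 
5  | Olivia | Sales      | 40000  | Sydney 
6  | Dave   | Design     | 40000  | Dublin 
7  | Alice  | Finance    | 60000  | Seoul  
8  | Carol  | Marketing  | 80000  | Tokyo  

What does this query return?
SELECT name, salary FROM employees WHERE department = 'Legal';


Filtering: department = 'Legal'
Matching rows: 0

Empty result set (0 rows)


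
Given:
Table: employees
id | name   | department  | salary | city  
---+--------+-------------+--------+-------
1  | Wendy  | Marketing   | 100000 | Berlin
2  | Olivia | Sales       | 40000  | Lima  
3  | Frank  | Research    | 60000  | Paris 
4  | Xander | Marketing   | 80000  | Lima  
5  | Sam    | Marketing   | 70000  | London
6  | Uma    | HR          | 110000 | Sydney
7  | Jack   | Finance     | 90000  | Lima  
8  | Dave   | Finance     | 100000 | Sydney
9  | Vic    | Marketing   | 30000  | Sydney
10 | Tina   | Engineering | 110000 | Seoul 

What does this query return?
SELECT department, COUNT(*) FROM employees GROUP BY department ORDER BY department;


Assigning each row to its department group:
  Wendy -> Marketing
  Olivia -> Sales
  Frank -> Research
  Xander -> Marketing
  Sam -> Marketing
  Uma -> HR
  Jack -> Finance
  Dave -> Finance
  Vic -> Marketing
  Tina -> Engineering


6 groups:
Engineering, 1
Finance, 2
HR, 1
Marketing, 4
Research, 1
Sales, 1


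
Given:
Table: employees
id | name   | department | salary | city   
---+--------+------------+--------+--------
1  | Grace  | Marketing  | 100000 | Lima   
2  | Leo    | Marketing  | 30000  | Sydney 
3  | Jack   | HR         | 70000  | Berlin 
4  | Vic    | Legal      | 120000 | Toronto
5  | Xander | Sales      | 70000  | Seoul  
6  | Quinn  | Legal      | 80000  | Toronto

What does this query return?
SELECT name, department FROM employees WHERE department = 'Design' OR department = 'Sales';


Filtering: department = 'Design' OR 'Sales'
Matching: 1 rows

1 rows:
Xander, Sales


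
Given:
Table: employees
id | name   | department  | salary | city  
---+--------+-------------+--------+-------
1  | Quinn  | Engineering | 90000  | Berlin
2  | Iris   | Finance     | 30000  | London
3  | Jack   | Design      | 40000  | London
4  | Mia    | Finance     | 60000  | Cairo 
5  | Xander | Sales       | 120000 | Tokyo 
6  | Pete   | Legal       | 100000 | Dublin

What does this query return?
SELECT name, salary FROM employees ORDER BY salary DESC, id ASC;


Sorting by salary DESC, then id ASC for ties

6 rows:
Xander, 120000
Pete, 100000
Quinn, 90000
Mia, 60000
Jack, 40000
Iris, 30000


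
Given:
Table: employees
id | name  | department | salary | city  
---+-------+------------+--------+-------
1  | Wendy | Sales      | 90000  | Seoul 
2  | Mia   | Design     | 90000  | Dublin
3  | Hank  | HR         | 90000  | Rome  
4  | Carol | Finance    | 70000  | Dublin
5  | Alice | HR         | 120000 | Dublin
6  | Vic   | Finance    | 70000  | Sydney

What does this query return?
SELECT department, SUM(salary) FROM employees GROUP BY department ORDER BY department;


Summing salary within each department:
  Design: 90000 = 90000
  Finance: 70000 + 70000 = 140000
  HR: 90000 + 120000 = 210000
  Sales: 90000 = 90000


4 groups:
Design, 90000
Finance, 140000
HR, 210000
Sales, 90000


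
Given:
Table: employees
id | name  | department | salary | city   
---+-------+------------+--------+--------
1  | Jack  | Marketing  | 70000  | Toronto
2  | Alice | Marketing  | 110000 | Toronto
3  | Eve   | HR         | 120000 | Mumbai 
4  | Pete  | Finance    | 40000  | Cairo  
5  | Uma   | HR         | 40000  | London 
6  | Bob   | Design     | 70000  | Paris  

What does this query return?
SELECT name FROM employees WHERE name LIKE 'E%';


LIKE 'E%' matches names starting with 'E'
Matching: 1

1 rows:
Eve


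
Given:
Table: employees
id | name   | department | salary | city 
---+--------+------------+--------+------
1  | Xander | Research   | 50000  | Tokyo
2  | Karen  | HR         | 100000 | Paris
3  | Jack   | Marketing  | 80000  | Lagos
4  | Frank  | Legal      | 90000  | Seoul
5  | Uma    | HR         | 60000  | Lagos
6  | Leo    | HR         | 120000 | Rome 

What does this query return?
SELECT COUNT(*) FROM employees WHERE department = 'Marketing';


Counting rows where department = 'Marketing'
  Jack -> MATCH


1


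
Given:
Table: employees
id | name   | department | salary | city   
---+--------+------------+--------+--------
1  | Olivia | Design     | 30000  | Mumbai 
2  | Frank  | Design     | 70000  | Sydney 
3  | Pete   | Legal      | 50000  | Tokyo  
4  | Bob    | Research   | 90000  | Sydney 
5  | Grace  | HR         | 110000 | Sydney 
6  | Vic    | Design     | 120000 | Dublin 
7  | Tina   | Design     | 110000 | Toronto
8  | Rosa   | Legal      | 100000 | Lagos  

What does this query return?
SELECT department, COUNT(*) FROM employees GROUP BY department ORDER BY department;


Assigning each row to its department group:
  Olivia -> Design
  Frank -> Design
  Pete -> Legal
  Bob -> Research
  Grace -> HR
  Vic -> Design
  Tina -> Design
  Rosa -> Legal


4 groups:
Design, 4
HR, 1
Legal, 2
Research, 1


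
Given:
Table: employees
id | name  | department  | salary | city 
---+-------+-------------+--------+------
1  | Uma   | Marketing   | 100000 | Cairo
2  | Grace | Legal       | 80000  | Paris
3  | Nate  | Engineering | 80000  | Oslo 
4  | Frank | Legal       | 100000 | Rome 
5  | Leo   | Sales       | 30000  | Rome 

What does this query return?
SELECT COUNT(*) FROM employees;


COUNT(*) counts all rows

5


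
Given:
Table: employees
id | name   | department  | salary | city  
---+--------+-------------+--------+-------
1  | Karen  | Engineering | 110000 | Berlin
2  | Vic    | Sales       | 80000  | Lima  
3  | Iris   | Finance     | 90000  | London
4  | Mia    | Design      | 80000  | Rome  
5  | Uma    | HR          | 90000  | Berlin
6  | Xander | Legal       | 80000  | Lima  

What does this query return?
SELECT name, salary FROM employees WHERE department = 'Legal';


Filtering: department = 'Legal'
Matching rows: 1

1 rows:
Xander, 80000


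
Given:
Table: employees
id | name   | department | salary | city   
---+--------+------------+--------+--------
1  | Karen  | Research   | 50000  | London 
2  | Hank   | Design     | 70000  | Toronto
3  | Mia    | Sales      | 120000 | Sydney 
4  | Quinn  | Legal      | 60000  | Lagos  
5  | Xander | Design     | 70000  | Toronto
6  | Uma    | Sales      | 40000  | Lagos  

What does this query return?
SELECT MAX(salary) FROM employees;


Salaries: 50000, 70000, 120000, 60000, 70000, 40000
MAX = 120000

120000


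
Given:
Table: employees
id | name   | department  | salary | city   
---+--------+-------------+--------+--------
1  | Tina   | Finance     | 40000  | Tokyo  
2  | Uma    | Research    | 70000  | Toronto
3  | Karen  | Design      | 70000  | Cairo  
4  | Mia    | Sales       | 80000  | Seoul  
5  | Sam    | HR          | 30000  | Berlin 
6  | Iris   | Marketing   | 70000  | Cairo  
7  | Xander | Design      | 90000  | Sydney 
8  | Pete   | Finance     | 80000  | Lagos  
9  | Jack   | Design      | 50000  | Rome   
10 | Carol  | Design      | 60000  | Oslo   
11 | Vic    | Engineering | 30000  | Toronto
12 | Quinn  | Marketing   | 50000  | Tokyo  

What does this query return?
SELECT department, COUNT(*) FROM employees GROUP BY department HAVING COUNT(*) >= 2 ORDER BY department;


Groups with count >= 2:
  Design: 4 -> PASS
  Finance: 2 -> PASS
  Marketing: 2 -> PASS
  Engineering: 1 -> filtered out
  HR: 1 -> filtered out
  Research: 1 -> filtered out
  Sales: 1 -> filtered out


3 groups:
Design, 4
Finance, 2
Marketing, 2


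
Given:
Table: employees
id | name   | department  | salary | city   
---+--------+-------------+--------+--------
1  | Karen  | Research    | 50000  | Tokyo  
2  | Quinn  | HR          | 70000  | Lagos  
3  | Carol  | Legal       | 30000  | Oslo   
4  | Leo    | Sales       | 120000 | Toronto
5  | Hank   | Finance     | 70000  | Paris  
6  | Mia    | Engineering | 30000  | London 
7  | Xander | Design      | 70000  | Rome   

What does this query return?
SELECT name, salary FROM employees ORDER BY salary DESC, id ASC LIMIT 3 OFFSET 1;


Sort by salary DESC (id ASC tiebreak), then skip 1 and take 3
Rows 2 through 4

3 rows:
Quinn, 70000
Hank, 70000
Xander, 70000


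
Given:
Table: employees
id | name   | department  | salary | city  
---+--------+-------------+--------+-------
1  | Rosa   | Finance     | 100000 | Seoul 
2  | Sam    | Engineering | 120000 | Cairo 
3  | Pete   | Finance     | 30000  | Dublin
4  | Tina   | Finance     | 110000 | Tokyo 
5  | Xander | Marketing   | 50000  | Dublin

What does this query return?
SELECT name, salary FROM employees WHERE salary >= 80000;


Filtering: salary >= 80000
Matching: 3 rows

3 rows:
Rosa, 100000
Sam, 120000
Tina, 110000
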